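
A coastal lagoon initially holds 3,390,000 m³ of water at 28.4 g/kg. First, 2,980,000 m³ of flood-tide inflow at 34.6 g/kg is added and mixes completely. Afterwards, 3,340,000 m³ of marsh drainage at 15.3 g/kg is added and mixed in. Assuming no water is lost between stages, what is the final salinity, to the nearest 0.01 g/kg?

Total salt / total volume:
Initial salt = 3,390,000×28.4 = 96,276,000
After stage 1: salt = 96,276,000 + 2,980,000×34.6 = 199,384,000; volume = 6,370,000 m³; S = 31.3 g/kg
After stage 2: salt = 199,384,000 + 3,340,000×15.3 = 250,486,000; volume = 9,710,000 m³
S = 250,486,000 / 9,710,000 = 25.7967 g/kg

25.80 g/kg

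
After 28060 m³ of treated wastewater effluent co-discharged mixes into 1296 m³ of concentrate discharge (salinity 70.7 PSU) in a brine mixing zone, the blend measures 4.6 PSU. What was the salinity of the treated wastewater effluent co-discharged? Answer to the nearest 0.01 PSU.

Salt balance: 1,296×70.7 + 28,060×S = 29,356×4.6
91,627.2 + 28,060·S = 135,037.6
S = (135,037.6 − 91,627.2) / 28,060 = 1.5471 PSU

1.55 PSU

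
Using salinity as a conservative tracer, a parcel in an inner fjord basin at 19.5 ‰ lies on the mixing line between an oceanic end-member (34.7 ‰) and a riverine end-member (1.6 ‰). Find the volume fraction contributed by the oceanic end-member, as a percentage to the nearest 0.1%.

54.1%

Let g be the oceanic fraction. Salt balance per unit volume:
g×34.7 + (1−g)×1.6 = 19.5
g = (19.5 − 1.6) / (34.7 − 1.6) = 17.9/33.1 = 0.5408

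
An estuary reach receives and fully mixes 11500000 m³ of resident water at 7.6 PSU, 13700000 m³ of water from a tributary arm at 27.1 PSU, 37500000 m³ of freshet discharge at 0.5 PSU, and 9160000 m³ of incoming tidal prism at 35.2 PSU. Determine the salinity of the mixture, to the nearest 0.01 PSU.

11.13 PSU

Total salt / total volume:
salt = 11,500,000×7.6 + 13,700,000×27.1 + 37,500,000×0.5 + 9,160,000×35.2 = 87,400,000 + 371,270,000 + 18,750,000 + 322,432,000 = 799,852,000
volume = 11,500,000 + 13,700,000 + 37,500,000 + 9,160,000 = 71,860,000 m³
S = 799,852,000 / 71,860,000 = 11.1307 PSU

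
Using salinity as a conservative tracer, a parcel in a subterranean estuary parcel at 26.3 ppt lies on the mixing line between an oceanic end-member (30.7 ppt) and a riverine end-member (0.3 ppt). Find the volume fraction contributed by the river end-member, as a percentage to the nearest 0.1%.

Let f be the freshwater fraction. Salt balance per unit volume:
f×0.3 + (1−f)×30.7 = 26.3
f = (30.7 − 26.3) / (30.7 − 0.3) = 4.4/30.4 = 0.1447

14.5%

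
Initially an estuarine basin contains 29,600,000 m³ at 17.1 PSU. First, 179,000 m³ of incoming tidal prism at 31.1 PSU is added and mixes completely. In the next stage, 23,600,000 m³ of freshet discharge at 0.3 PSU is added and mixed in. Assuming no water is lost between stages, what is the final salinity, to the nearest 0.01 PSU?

Conserving salt mass:
Initial salt = 29,600,000×17.1 = 506,160,000
After stage 1: salt = 506,160,000 + 179,000×31.1 = 511,726,900; volume = 29,779,000 m³; S = 17.184 PSU
After stage 2: salt = 511,726,900 + 23,600,000×0.3 = 518,806,900; volume = 53,379,000 m³
S = 518,806,900 / 53,379,000 = 9.7193 PSU

9.72 PSU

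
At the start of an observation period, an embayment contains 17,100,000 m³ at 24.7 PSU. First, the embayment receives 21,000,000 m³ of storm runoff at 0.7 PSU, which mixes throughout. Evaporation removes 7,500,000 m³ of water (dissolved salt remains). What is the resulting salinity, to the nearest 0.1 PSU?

After mixing: salt = 17,100,000×24.7 + 21,000,000×0.7 = 437,070,000; volume = 38,100,000 m³
After evaporation: salt unchanged = 437,070,000; volume = 38,100,000 − 7,500,000 = 30,600,000 m³
S = 437,070,000 / 30,600,000 = 14.2833 PSU

14.3 PSU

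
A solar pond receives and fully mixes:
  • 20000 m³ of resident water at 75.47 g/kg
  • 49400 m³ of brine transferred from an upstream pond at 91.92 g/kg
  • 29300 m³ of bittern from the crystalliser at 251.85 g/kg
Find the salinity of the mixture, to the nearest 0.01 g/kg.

Total salt / total volume:
salt = 20,000×75.47 + 49,400×91.92 + 29,300×251.85 = 1,509,400 + 4,540,848 + 7,379,205 = 13,429,453
volume = 20,000 + 49,400 + 29,300 = 98,700 m³
S = 13,429,453 / 98,700 = 136.0634 g/kg

136.06 g/kg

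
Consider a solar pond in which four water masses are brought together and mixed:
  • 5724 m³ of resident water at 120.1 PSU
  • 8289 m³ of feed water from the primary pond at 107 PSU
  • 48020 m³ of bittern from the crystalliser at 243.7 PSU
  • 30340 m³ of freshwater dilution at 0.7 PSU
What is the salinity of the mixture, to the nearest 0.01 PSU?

Mass of salt is conserved:
salt = 5,724×120.1 + 8,289×107 + 48,020×243.7 + 30,340×0.7 = 687,452.4 + 886,923 + 11,702,474 + 21,238 = 13,298,087.4
volume = 5,724 + 8,289 + 48,020 + 30,340 = 92,373 m³
S = 13,298,087.4 / 92,373 = 143.9608 PSU

143.96 PSU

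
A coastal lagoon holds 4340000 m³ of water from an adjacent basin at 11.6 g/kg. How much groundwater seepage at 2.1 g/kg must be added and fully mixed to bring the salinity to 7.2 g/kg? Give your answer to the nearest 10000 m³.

3740000 m³

Salt balance: 4,340,000×11.6 + V×2.1 = (4,340,000+V)×7.2
50,344,000 + 2.1V = 31,248,000 + 7.2V
19,096,000 = 5.1V
V = 3,744,313.73 m³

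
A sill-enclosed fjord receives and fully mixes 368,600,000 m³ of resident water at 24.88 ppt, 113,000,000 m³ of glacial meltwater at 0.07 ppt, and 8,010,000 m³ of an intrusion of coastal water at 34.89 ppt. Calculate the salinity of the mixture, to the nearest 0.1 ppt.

19.3 ppt

Total salt / total volume:
salt = 368,600,000×24.88 + 113,000,000×0.07 + 8,010,000×34.89 = 9,170,768,000 + 7,910,000 + 279,468,900 = 9,458,146,900
volume = 368,600,000 + 113,000,000 + 8,010,000 = 489,610,000 m³
S = 9,458,146,900 / 489,610,000 = 19.318 ppt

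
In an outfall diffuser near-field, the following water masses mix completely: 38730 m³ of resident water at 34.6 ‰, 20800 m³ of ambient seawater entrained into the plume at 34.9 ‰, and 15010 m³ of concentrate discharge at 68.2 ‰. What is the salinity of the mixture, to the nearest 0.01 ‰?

41.45 ‰

Conserving salt mass:
salt = 38,730×34.6 + 20,800×34.9 + 15,010×68.2 = 1,340,058 + 725,920 + 1,023,682 = 3,089,660
volume = 38,730 + 20,800 + 15,010 = 74,540 m³
S = 3,089,660 / 74,540 = 41.4497 ‰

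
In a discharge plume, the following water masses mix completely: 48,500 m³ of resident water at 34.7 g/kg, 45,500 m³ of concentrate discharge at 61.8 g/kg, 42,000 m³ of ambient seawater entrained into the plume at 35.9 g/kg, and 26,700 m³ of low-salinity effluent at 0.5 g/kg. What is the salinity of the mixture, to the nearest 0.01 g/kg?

36.98 g/kg

Conserving salt mass:
salt = 48,500×34.7 + 45,500×61.8 + 42,000×35.9 + 26,700×0.5 = 1,682,950 + 2,811,900 + 1,507,800 + 13,350 = 6,016,000
volume = 48,500 + 45,500 + 42,000 + 26,700 = 162,700 m³
S = 6,016,000 / 162,700 = 36.976 g/kg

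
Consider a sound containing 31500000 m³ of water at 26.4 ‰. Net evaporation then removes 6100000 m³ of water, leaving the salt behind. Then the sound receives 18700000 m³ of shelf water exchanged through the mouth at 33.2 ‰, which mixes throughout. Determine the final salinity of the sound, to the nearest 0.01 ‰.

32.94 ‰

After evaporation: salt = 31,500,000×26.4 = 831,600,000; volume = 31,500,000 − 6,100,000 = 25,400,000 m³
After mixing: salt = 831,600,000 + 18,700,000×33.2 = 1,452,440,000; volume = 25,400,000 + 18,700,000 = 44,100,000 m³
S = 1,452,440,000 / 44,100,000 = 32.9351 ‰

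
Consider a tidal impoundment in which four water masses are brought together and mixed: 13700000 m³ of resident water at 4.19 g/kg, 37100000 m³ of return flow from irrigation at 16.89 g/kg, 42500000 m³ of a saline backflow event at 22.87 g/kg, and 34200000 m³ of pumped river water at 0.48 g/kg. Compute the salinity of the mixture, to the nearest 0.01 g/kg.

Conserving salt mass:
salt = 13,700,000×4.19 + 37,100,000×16.89 + 42,500,000×22.87 + 34,200,000×0.48 = 57,403,000 + 626,619,000 + 971,975,000 + 16,416,000 = 1,672,413,000
volume = 13,700,000 + 37,100,000 + 42,500,000 + 34,200,000 = 127,500,000 m³
S = 1,672,413,000 / 127,500,000 = 13.117 g/kg

13.12 g/kg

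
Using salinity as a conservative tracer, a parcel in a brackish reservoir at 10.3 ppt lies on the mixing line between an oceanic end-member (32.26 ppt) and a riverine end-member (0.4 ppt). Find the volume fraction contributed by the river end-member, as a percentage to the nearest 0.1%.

Let f be the freshwater fraction. Salt balance per unit volume:
f×0.4 + (1−f)×32.26 = 10.3
f = (32.26 − 10.3) / (32.26 − 0.4) = 21.96/31.86 = 0.6893

68.9%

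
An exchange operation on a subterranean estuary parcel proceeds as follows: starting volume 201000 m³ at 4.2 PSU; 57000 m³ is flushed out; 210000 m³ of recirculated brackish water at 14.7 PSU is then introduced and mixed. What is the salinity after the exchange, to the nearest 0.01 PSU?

10.43 PSU

Remaining after removal: 144,000 m³ at 4.2 PSU (salt = 604,800)
After addition: salt = 604,800 + 210,000×14.7 = 3,691,800; volume = 354,000 m³
S = 3,691,800 / 354,000 = 10.4288 PSU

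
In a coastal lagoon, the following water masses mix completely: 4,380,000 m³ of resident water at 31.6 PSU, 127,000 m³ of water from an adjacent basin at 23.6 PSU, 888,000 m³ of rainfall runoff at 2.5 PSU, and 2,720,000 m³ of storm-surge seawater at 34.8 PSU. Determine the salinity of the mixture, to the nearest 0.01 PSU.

29.36 PSU

By conservation of dissolved salt,
salt = 4,380,000×31.6 + 127,000×23.6 + 888,000×2.5 + 2,720,000×34.8 = 138,408,000 + 2,997,200 + 2,220,000 + 94,656,000 = 238,281,200
volume = 4,380,000 + 127,000 + 888,000 + 2,720,000 = 8,115,000 m³
S = 238,281,200 / 8,115,000 = 29.3631 PSU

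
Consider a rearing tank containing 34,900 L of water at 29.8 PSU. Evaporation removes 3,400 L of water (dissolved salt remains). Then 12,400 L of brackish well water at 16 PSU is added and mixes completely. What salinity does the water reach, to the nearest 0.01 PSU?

After evaporation: salt = 34,900×29.8 = 1,040,020; volume = 34,900 − 3,400 = 31,500 L
After mixing: salt = 1,040,020 + 12,400×16 = 1,238,420; volume = 31,500 + 12,400 = 43,900 L
S = 1,238,420 / 43,900 = 28.21 PSU

28.21 PSU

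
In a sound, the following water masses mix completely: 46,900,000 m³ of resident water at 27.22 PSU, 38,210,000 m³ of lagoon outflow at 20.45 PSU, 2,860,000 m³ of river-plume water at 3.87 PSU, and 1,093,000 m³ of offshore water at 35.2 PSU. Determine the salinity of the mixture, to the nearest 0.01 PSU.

Total salt / total volume:
salt = 46,900,000×27.22 + 38,210,000×20.45 + 2,860,000×3.87 + 1,093,000×35.2 = 1,276,618,000 + 781,394,500 + 11,068,200 + 38,473,600 = 2,107,554,300
volume = 46,900,000 + 38,210,000 + 2,860,000 + 1,093,000 = 89,063,000 m³
S = 2,107,554,300 / 89,063,000 = 23.6636 PSU

23.66 PSU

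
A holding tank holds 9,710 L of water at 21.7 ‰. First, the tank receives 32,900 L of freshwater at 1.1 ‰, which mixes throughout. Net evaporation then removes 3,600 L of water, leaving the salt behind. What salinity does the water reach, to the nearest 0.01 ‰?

After mixing: salt = 9,710×21.7 + 32,900×1.1 = 246,897; volume = 42,610 L
After evaporation: salt unchanged = 246,897; volume = 42,610 − 3,600 = 39,010 L
S = 246,897 / 39,010 = 6.3291 ‰

6.33 ‰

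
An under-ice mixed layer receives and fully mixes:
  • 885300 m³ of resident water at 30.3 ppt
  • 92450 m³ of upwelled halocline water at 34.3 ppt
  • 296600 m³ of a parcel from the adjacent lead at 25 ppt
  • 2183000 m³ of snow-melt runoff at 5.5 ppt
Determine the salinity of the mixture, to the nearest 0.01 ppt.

Conserving salt mass:
salt = 885,300×30.3 + 92,450×34.3 + 296,600×25 + 2,183,000×5.5 = 26,824,590 + 3,171,035 + 7,415,000 + 12,006,500 = 49,417,125
volume = 885,300 + 92,450 + 296,600 + 2,183,000 = 3,457,350 m³
S = 49,417,125 / 3,457,350 = 14.2934 ppt

14.29 ppt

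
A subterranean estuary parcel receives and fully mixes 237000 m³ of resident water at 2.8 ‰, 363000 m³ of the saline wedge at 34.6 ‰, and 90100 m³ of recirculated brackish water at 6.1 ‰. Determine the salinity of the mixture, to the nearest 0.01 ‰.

19.96 ‰

By conservation of dissolved salt,
salt = 237,000×2.8 + 363,000×34.6 + 90,100×6.1 = 663,600 + 12,559,800 + 549,610 = 13,773,010
volume = 237,000 + 363,000 + 90,100 = 690,100 m³
S = 13,773,010 / 690,100 = 19.958 ‰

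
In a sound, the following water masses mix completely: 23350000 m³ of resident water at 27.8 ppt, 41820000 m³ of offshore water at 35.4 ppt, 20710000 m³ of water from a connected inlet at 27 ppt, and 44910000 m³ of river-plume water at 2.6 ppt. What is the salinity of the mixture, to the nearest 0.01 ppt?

Weighted by volume,
salt = 23,350,000×27.8 + 41,820,000×35.4 + 20,710,000×27 + 44,910,000×2.6 = 649,130,000 + 1,480,428,000 + 559,170,000 + 116,766,000 = 2,805,494,000
volume = 23,350,000 + 41,820,000 + 20,710,000 + 44,910,000 = 130,790,000 m³
S = 2,805,494,000 / 130,790,000 = 21.4504 ppt

21.45 ppt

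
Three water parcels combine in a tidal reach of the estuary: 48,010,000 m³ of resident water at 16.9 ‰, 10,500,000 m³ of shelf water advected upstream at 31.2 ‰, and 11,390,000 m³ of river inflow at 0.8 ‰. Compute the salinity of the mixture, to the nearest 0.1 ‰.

By conservation of dissolved salt,
salt = 48,010,000×16.9 + 10,500,000×31.2 + 11,390,000×0.8 = 811,369,000 + 327,600,000 + 9,112,000 = 1,148,081,000
volume = 48,010,000 + 10,500,000 + 11,390,000 = 69,900,000 m³
S = 1,148,081,000 / 69,900,000 = 16.425 ‰

16.4 ‰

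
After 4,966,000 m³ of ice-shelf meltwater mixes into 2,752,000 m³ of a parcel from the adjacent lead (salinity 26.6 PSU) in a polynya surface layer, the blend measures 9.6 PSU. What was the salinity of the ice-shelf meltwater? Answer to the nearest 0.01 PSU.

0.18 PSU

Salt balance: 2,752,000×26.6 + 4,966,000×S = 7,718,000×9.6
73,203,200 + 4,966,000·S = 74,092,800
S = (74,092,800 − 73,203,200) / 4,966,000 = 0.1791 PSU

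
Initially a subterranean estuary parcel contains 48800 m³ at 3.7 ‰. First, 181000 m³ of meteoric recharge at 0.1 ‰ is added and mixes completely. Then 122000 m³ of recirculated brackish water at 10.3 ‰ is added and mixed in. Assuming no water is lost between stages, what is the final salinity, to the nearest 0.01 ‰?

Weighted by volume,
Initial salt = 48,800×3.7 = 180,560
After stage 1: salt = 180,560 + 181,000×0.1 = 198,660; volume = 229,800 m³; S = 0.864 ‰
After stage 2: salt = 198,660 + 122,000×10.3 = 1,455,260; volume = 351,800 m³
S = 1,455,260 / 351,800 = 4.1366 ‰

4.14 ‰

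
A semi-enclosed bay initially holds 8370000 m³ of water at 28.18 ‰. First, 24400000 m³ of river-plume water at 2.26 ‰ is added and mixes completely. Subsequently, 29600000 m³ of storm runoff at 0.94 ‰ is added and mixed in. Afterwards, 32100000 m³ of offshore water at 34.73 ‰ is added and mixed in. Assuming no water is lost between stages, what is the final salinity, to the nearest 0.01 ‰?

15.18 ‰

Salt balance:
Initial salt = 8,370,000×28.18 = 235,866,600
After stage 1: salt = 235,866,600 + 24,400,000×2.26 = 291,010,600; volume = 32,770,000 m³; S = 8.88 ‰
After stage 2: salt = 291,010,600 + 29,600,000×0.94 = 318,834,600; volume = 62,370,000 m³; S = 5.112 ‰
After stage 3: salt = 318,834,600 + 32,100,000×34.73 = 1,433,667,600; volume = 94,470,000 m³
S = 1,433,667,600 / 94,470,000 = 15.1759 ‰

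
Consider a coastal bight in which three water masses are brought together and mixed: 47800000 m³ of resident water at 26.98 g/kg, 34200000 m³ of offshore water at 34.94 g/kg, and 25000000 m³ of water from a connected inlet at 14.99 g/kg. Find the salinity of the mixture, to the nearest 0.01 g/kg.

Mass of salt is conserved:
salt = 47,800,000×26.98 + 34,200,000×34.94 + 25,000,000×14.99 = 1,289,644,000 + 1,194,948,000 + 374,750,000 = 2,859,342,000
volume = 47,800,000 + 34,200,000 + 25,000,000 = 107,000,000 m³
S = 2,859,342,000 / 107,000,000 = 26.7228 g/kg

26.72 g/kg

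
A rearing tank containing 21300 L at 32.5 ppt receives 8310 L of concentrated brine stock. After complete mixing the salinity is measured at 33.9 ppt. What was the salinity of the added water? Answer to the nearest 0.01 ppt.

Salt balance: 21,300×32.5 + 8,310×S = 29,610×33.9
692,250 + 8,310·S = 1,003,779
S = (1,003,779 − 692,250) / 8,310 = 37.4884 ppt

37.49 ppt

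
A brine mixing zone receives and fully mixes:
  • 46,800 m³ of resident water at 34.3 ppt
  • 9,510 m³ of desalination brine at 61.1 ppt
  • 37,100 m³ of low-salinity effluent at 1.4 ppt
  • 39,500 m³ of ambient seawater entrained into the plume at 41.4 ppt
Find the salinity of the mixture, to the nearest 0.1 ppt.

29.1 ppt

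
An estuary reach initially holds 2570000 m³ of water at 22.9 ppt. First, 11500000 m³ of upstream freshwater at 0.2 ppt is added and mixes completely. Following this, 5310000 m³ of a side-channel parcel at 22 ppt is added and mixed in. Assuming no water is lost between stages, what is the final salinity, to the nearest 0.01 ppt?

Mass of salt is conserved:
Initial salt = 2,570,000×22.9 = 58,853,000
After stage 1: salt = 58,853,000 + 11,500,000×0.2 = 61,153,000; volume = 14,070,000 m³; S = 4.346 ppt
After stage 2: salt = 61,153,000 + 5,310,000×22 = 177,973,000; volume = 19,380,000 m³
S = 177,973,000 / 19,380,000 = 9.1833 ppt

9.18 ppt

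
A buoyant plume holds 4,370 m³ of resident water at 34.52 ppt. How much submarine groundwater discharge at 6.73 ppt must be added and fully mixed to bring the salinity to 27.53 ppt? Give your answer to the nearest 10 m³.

1470 m³

Salt balance: 4,370×34.52 + V×6.73 = (4,370+V)×27.53
150,852.4 + 6.73V = 120,306.1 + 27.53V
30,546.3 = 20.8V
V = 1,468.57 m³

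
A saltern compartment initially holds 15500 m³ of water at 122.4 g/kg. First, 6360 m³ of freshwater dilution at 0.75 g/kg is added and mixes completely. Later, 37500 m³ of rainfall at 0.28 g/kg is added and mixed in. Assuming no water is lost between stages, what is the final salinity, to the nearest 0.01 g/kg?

32.22 g/kg

Mass of salt is conserved:
Initial salt = 15,500×122.4 = 1,897,200
After stage 1: salt = 1,897,200 + 6,360×0.75 = 1,901,970; volume = 21,860 m³; S = 87.007 g/kg
After stage 2: salt = 1,901,970 + 37,500×0.28 = 1,912,470; volume = 59,360 m³
S = 1,912,470 / 59,360 = 32.2182 g/kg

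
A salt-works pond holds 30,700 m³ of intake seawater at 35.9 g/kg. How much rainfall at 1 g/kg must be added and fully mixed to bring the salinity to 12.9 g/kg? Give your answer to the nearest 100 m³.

59300 m³

Salt balance: 30,700×35.9 + V×1 = (30,700+V)×12.9
1,102,130 + 1V = 396,030 + 12.9V
706,100 = 11.9V
V = 59,336.13 m³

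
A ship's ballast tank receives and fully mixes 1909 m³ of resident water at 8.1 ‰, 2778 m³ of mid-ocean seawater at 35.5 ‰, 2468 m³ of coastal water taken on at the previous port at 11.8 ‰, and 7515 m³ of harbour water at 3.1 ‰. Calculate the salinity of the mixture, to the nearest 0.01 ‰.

11.35 ‰

Total salt / total volume:
salt = 1,909×8.1 + 2,778×35.5 + 2,468×11.8 + 7,515×3.1 = 15,462.9 + 98,619 + 29,122.4 + 23,296.5 = 166,500.8
volume = 1,909 + 2,778 + 2,468 + 7,515 = 14,670 m³
S = 166,500.8 / 14,670 = 11.3497 ‰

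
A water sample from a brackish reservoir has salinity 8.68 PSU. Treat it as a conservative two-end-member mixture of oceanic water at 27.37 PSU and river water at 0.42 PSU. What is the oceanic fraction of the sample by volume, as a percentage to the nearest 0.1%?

30.6%

Let g be the oceanic fraction. Salt balance per unit volume:
g×27.37 + (1−g)×0.42 = 8.68
g = (8.68 − 0.42) / (27.37 − 0.42) = 8.26/26.95 = 0.3065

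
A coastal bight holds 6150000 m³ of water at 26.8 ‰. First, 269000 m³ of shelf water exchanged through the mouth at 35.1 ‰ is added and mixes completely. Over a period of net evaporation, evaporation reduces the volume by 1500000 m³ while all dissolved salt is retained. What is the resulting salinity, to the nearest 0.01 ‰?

35.43 ‰

After mixing: salt = 6,150,000×26.8 + 269,000×35.1 = 174,261,900; volume = 6,419,000 m³
After evaporation: salt unchanged = 174,261,900; volume = 6,419,000 − 1,500,000 = 4,919,000 m³
S = 174,261,900 / 4,919,000 = 35.4263 ‰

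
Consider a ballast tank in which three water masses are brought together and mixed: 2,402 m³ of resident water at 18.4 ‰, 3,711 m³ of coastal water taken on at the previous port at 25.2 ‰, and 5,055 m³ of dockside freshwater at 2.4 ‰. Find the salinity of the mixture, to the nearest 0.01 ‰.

Total salt / total volume:
salt = 2,402×18.4 + 3,711×25.2 + 5,055×2.4 = 44,196.8 + 93,517.2 + 12,132 = 149,846
volume = 2,402 + 3,711 + 5,055 = 11,168 m³
S = 149,846 / 11,168 = 13.4174 ‰

13.42 ‰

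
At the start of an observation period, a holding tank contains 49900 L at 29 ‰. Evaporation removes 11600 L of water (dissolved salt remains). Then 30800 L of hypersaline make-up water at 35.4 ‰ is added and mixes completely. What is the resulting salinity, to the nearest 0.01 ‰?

36.72 ‰

After evaporation: salt = 49,900×29 = 1,447,100; volume = 49,900 − 11,600 = 38,300 L
After mixing: salt = 1,447,100 + 30,800×35.4 = 2,537,420; volume = 38,300 + 30,800 = 69,100 L
S = 2,537,420 / 69,100 = 36.721 ‰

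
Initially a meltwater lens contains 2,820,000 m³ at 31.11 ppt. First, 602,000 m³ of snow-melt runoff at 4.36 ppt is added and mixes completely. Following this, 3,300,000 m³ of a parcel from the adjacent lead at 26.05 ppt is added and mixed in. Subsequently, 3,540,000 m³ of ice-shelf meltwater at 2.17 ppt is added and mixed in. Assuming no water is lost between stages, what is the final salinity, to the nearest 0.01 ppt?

17.93 ppt

Salt balance:
Initial salt = 2,820,000×31.11 = 87,730,200
After stage 1: salt = 87,730,200 + 602,000×4.36 = 90,354,920; volume = 3,422,000 m³; S = 26.404 ppt
After stage 2: salt = 90,354,920 + 3,300,000×26.05 = 176,319,920; volume = 6,722,000 m³; S = 26.23 ppt
After stage 3: salt = 176,319,920 + 3,540,000×2.17 = 184,001,720; volume = 10,262,000 m³
S = 184,001,720 / 10,262,000 = 17.9304 ppt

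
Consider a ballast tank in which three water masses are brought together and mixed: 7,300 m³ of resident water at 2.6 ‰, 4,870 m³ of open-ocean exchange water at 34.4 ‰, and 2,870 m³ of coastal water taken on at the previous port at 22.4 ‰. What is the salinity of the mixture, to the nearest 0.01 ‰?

Salt balance:
salt = 7,300×2.6 + 4,870×34.4 + 2,870×22.4 = 18,980 + 167,528 + 64,288 = 250,796
volume = 7,300 + 4,870 + 2,870 = 15,040 m³
S = 250,796 / 15,040 = 16.6753 ‰

16.68 ‰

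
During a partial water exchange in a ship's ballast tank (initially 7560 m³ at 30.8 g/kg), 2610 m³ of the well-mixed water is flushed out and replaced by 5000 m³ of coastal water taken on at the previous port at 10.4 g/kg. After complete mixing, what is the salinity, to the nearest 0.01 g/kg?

20.55 g/kg

Remaining after removal: 4,950 m³ at 30.8 g/kg (salt = 152,460)
After addition: salt = 152,460 + 5,000×10.4 = 204,460; volume = 9,950 m³
S = 204,460 / 9,950 = 20.5487 g/kg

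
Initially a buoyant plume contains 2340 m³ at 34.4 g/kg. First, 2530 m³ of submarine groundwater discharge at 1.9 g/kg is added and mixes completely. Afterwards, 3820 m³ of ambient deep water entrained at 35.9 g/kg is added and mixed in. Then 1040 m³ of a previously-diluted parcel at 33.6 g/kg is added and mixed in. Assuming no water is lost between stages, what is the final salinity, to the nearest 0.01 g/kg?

Weighted by volume,
Initial salt = 2,340×34.4 = 80,496
After stage 1: salt = 80,496 + 2,530×1.9 = 85,303; volume = 4,870 m³; S = 17.516 g/kg
After stage 2: salt = 85,303 + 3,820×35.9 = 222,441; volume = 8,690 m³; S = 25.597 g/kg
After stage 3: salt = 222,441 + 1,040×33.6 = 257,385; volume = 9,730 m³
S = 257,385 / 9,730 = 26.4527 g/kg

26.45 g/kg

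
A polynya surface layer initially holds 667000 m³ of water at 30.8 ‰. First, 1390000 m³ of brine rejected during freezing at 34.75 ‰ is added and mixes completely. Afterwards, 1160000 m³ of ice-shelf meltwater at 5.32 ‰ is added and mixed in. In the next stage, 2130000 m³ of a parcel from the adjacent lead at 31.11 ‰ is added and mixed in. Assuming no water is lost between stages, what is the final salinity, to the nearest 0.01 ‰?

26.42 ‰

Salt balance:
Initial salt = 667,000×30.8 = 20,543,600
After stage 1: salt = 20,543,600 + 1,390,000×34.75 = 68,846,100; volume = 2,057,000 m³; S = 33.469 ‰
After stage 2: salt = 68,846,100 + 1,160,000×5.32 = 75,017,300; volume = 3,217,000 m³; S = 23.319 ‰
After stage 3: salt = 75,017,300 + 2,130,000×31.11 = 141,281,600; volume = 5,347,000 m³
S = 141,281,600 / 5,347,000 = 26.4226 ‰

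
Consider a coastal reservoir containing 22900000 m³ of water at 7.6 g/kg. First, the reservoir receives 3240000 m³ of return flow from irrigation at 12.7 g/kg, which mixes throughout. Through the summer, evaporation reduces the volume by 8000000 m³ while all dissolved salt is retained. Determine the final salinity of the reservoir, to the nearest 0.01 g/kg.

After mixing: salt = 22,900,000×7.6 + 3,240,000×12.7 = 215,188,000; volume = 26,140,000 m³
After evaporation: salt unchanged = 215,188,000; volume = 26,140,000 − 8,000,000 = 18,140,000 m³
S = 215,188,000 / 18,140,000 = 11.8626 g/kg

11.86 g/kg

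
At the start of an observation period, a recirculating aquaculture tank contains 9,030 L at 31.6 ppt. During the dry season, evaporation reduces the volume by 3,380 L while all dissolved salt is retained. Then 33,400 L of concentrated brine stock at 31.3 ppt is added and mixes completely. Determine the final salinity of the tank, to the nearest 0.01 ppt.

34.08 ppt

After evaporation: salt = 9,030×31.6 = 285,348; volume = 9,030 − 3,380 = 5,650 L
After mixing: salt = 285,348 + 33,400×31.3 = 1,330,768; volume = 5,650 + 33,400 = 39,050 L
S = 1,330,768 / 39,050 = 34.0786 ppt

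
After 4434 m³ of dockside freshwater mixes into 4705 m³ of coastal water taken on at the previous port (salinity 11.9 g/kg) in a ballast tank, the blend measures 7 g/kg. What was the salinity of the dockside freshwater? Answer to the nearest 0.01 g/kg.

1.80 g/kg

Salt balance: 4,705×11.9 + 4,434×S = 9,139×7
55,989.5 + 4,434·S = 63,973
S = (63,973 − 55,989.5) / 4,434 = 1.8005 g/kg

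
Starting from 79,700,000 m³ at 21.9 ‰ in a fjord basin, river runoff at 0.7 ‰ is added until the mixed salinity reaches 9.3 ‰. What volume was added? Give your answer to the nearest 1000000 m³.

117000000 m³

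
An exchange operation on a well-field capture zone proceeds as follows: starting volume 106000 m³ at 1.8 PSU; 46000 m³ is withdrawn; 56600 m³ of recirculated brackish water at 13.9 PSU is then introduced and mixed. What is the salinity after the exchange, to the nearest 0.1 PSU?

Remaining after removal: 60,000 m³ at 1.8 PSU (salt = 108,000)
After addition: salt = 108,000 + 56,600×13.9 = 894,740; volume = 116,600 m³
S = 894,740 / 116,600 = 7.6736 PSU

7.7 PSU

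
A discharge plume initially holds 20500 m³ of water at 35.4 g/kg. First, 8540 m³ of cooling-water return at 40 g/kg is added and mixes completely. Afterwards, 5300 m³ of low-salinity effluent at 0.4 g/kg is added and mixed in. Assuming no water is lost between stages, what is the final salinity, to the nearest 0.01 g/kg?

By conservation of dissolved salt,
Initial salt = 20,500×35.4 = 725,700
After stage 1: salt = 725,700 + 8,540×40 = 1,067,300; volume = 29,040 m³; S = 36.753 g/kg
After stage 2: salt = 1,067,300 + 5,300×0.4 = 1,069,420; volume = 34,340 m³
S = 1,069,420 / 34,340 = 31.1421 g/kg

31.14 g/kg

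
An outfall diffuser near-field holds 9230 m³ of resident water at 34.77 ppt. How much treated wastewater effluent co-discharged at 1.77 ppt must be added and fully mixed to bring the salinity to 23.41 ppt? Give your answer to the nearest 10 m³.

Salt balance: 9,230×34.77 + V×1.77 = (9,230+V)×23.41
320,927.1 + 1.77V = 216,074.3 + 23.41V
104,852.8 = 21.64V
V = 4,845.32 m³

4850 m³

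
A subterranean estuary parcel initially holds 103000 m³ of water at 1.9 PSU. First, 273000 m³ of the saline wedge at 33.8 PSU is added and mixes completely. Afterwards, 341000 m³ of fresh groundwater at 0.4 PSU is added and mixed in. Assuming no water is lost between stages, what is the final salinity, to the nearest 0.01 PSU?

13.33 PSU

By conservation of dissolved salt,
Initial salt = 103,000×1.9 = 195,700
After stage 1: salt = 195,700 + 273,000×33.8 = 9,423,100; volume = 376,000 m³; S = 25.061 PSU
After stage 2: salt = 9,423,100 + 341,000×0.4 = 9,559,500; volume = 717,000 m³
S = 9,559,500 / 717,000 = 13.3326 PSU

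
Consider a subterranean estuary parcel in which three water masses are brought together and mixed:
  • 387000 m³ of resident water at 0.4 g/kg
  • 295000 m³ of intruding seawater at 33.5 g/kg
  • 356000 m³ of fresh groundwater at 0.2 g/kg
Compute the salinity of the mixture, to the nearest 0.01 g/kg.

9.74 g/kg

Total salt / total volume:
salt = 387,000×0.4 + 295,000×33.5 + 356,000×0.2 = 154,800 + 9,882,500 + 71,200 = 10,108,500
volume = 387,000 + 295,000 + 356,000 = 1,038,000 m³
S = 10,108,500 / 1,038,000 = 9.7384 g/kg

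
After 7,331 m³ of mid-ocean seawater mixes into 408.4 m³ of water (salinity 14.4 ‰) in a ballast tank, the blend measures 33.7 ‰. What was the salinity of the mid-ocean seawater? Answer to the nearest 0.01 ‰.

34.78 ‰

Salt balance: 408.4×14.4 + 7,331×S = 7,739.4×33.7
5,880.96 + 7,331·S = 260,817.78
S = (260,817.78 − 5,880.96) / 7,331 = 34.7752 ‰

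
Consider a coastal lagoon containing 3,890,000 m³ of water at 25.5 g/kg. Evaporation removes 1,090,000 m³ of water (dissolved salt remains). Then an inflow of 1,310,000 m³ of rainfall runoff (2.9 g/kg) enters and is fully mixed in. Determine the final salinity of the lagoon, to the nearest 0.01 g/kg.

25.06 g/kg

After evaporation: salt = 3,890,000×25.5 = 99,195,000; volume = 3,890,000 − 1,090,000 = 2,800,000 m³
After mixing: salt = 99,195,000 + 1,310,000×2.9 = 102,994,000; volume = 2,800,000 + 1,310,000 = 4,110,000 m³
S = 102,994,000 / 4,110,000 = 25.0594 g/kg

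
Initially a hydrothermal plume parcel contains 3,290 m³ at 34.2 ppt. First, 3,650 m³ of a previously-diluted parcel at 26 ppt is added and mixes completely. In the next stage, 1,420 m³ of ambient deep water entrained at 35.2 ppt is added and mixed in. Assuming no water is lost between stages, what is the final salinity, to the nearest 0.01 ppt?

Conserving salt mass:
Initial salt = 3,290×34.2 = 112,518
After stage 1: salt = 112,518 + 3,650×26 = 207,418; volume = 6,940 m³; S = 29.887 ppt
After stage 2: salt = 207,418 + 1,420×35.2 = 257,402; volume = 8,360 m³
S = 257,402 / 8,360 = 30.7897 ppt

30.79 ppt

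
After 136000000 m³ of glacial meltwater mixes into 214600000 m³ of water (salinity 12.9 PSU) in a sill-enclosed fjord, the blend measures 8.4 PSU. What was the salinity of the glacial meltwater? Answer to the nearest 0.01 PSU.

Salt balance: 214,600,000×12.9 + 136,000,000×S = 350,600,000×8.4
2,768,340,000 + 136,000,000·S = 2,945,040,000
S = (2,945,040,000 − 2,768,340,000) / 136,000,000 = 1.2993 PSU

1.30 PSU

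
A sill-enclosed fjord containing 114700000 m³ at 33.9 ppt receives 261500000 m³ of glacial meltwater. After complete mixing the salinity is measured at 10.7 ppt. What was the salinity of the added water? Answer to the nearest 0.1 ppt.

Salt balance: 114,700,000×33.9 + 261,500,000×S = 376,200,000×10.7
3,888,330,000 + 261,500,000·S = 4,025,340,000
S = (4,025,340,000 − 3,888,330,000) / 261,500,000 = 0.5239 ppt

0.5 ppt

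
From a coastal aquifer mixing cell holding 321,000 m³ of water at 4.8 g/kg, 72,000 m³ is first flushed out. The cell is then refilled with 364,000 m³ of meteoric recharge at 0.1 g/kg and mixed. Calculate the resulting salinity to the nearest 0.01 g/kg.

2.01 g/kg

Remaining after removal: 249,000 m³ at 4.8 g/kg (salt = 1,195,200)
After addition: salt = 1,195,200 + 364,000×0.1 = 1,231,600; volume = 613,000 m³
S = 1,231,600 / 613,000 = 2.0091 g/kg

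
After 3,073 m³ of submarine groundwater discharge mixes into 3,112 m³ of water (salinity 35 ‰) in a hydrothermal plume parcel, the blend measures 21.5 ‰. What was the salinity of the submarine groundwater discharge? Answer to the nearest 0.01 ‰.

Salt balance: 3,112×35 + 3,073×S = 6,185×21.5
108,920 + 3,073·S = 132,977.5
S = (132,977.5 − 108,920) / 3,073 = 7.8287 ‰

7.83 ‰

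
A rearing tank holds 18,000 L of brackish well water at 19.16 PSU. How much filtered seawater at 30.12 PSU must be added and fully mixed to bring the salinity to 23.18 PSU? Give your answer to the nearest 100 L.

Salt balance: 18,000×19.16 + V×30.12 = (18,000+V)×23.18
344,880 + 30.12V = 417,240 + 23.18V
72,360 = 6.94V
V = 10,426.51 L

10400 L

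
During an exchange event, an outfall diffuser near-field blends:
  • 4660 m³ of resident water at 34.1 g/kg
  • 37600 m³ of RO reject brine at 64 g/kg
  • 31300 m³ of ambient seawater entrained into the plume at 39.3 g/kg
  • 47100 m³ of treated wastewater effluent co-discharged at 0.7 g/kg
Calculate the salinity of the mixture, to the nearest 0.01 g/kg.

31.73 g/kg

Weighted by volume,
salt = 4,660×34.1 + 37,600×64 + 31,300×39.3 + 47,100×0.7 = 158,906 + 2,406,400 + 1,230,090 + 32,970 = 3,828,366
volume = 4,660 + 37,600 + 31,300 + 47,100 = 120,660 m³
S = 3,828,366 / 120,660 = 31.7285 g/kg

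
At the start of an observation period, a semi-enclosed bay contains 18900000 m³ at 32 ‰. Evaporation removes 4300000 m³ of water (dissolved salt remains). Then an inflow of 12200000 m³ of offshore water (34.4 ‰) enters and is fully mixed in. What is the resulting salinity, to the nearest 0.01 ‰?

After evaporation: salt = 18,900,000×32 = 604,800,000; volume = 18,900,000 − 4,300,000 = 14,600,000 m³
After mixing: salt = 604,800,000 + 12,200,000×34.4 = 1,024,480,000; volume = 14,600,000 + 12,200,000 = 26,800,000 m³
S = 1,024,480,000 / 26,800,000 = 38.2269 ‰

38.23 ‰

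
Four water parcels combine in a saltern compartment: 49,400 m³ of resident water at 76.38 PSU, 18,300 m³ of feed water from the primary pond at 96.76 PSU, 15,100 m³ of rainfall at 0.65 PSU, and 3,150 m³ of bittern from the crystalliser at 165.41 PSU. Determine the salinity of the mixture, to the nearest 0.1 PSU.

Conserving salt mass:
salt = 49,400×76.38 + 18,300×96.76 + 15,100×0.65 + 3,150×165.41 = 3,773,172 + 1,770,708 + 9,815 + 521,041.5 = 6,074,736.5
volume = 49,400 + 18,300 + 15,100 + 3,150 = 85,950 m³
S = 6,074,736.5 / 85,950 = 70.678 PSU

70.7 PSU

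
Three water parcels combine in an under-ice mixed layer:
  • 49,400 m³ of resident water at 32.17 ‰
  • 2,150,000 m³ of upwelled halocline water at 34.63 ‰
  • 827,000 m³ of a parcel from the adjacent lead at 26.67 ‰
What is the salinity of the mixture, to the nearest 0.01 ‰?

Conserving salt mass:
salt = 49,400×32.17 + 2,150,000×34.63 + 827,000×26.67 = 1,589,198 + 74,454,500 + 22,056,090 = 98,099,788
volume = 49,400 + 2,150,000 + 827,000 = 3,026,400 m³
S = 98,099,788 / 3,026,400 = 32.4147 ‰

32.41 ‰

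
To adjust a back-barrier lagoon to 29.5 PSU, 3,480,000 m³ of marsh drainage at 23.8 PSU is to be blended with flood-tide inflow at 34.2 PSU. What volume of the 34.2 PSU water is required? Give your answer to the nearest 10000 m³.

Salt balance: 3,480,000×23.8 + V×34.2 = (3,480,000+V)×29.5
82,824,000 + 34.2V = 102,660,000 + 29.5V
19,836,000 = 4.7V
V = 4,220,425.53 m³

4220000 m³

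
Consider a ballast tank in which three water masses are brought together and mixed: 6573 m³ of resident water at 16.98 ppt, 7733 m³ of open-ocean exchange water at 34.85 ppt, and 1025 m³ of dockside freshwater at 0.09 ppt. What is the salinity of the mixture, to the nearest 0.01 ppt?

24.86 ppt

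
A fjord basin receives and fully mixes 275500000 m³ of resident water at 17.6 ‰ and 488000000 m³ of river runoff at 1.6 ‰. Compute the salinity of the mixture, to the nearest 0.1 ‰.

Weighted by volume,
salt = 275,500,000×17.6 + 488,000,000×1.6 = 4,848,800,000 + 780,800,000 = 5,629,600,000
volume = 275,500,000 + 488,000,000 = 763,500,000 m³
S = 5,629,600,000 / 763,500,000 = 7.373 ‰

7.4 ‰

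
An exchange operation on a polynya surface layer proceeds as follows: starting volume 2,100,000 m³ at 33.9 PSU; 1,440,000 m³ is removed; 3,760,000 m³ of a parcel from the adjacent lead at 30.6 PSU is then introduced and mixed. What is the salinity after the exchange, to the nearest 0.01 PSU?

Remaining after removal: 660,000 m³ at 33.9 PSU (salt = 22,374,000)
After addition: salt = 22,374,000 + 3,760,000×30.6 = 137,430,000; volume = 4,420,000 m³
S = 137,430,000 / 4,420,000 = 31.0928 PSU

31.09 PSU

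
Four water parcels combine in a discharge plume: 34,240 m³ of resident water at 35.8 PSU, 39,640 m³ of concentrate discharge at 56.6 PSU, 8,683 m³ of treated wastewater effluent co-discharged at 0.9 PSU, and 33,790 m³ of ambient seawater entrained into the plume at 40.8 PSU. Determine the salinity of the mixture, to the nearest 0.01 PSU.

Conserving salt mass:
salt = 34,240×35.8 + 39,640×56.6 + 8,683×0.9 + 33,790×40.8 = 1,225,792 + 2,243,624 + 7,814.7 + 1,378,632 = 4,855,862.7
volume = 34,240 + 39,640 + 8,683 + 33,790 = 116,353 m³
S = 4,855,862.7 / 116,353 = 41.7339 PSU

41.73 PSU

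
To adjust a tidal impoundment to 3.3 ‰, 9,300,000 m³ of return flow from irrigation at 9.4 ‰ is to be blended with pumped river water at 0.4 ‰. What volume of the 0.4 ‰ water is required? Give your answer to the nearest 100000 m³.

19600000 m³

Salt balance: 9,300,000×9.4 + V×0.4 = (9,300,000+V)×3.3
87,420,000 + 0.4V = 30,690,000 + 3.3V
56,730,000 = 2.9V
V = 19,562,068.97 m³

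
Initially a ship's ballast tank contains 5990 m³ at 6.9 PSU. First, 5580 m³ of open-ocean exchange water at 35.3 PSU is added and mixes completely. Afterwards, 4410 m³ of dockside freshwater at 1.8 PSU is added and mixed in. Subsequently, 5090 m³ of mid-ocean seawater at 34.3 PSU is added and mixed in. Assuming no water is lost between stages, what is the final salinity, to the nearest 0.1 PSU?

Conserving salt mass:
Initial salt = 5,990×6.9 = 41,331
After stage 1: salt = 41,331 + 5,580×35.3 = 238,305; volume = 11,570 m³; S = 20.597 PSU
After stage 2: salt = 238,305 + 4,410×1.8 = 246,243; volume = 15,980 m³; S = 15.409 PSU
After stage 3: salt = 246,243 + 5,090×34.3 = 420,830; volume = 21,070 m³
S = 420,830 / 21,070 = 19.9729 PSU

20.0 PSU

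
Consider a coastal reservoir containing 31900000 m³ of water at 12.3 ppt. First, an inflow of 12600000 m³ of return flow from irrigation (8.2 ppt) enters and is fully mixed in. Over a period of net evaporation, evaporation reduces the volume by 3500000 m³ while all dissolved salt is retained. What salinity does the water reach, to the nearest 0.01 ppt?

12.09 ppt

After mixing: salt = 31,900,000×12.3 + 12,600,000×8.2 = 495,690,000; volume = 44,500,000 m³
After evaporation: salt unchanged = 495,690,000; volume = 44,500,000 − 3,500,000 = 41,000,000 m³
S = 495,690,000 / 41,000,000 = 12.09 ppt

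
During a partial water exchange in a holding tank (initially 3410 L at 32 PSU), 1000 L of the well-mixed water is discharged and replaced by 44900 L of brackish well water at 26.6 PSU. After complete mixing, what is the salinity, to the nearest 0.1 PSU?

26.9 PSU

Remaining after removal: 2,410 L at 32 PSU (salt = 77,120)
After addition: salt = 77,120 + 44,900×26.6 = 1,271,460; volume = 47,310 L
S = 1,271,460 / 47,310 = 26.8751 PSU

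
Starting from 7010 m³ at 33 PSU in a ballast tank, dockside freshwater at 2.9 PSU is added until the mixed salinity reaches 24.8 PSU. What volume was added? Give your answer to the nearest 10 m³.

Salt balance: 7,010×33 + V×2.9 = (7,010+V)×24.8
231,330 + 2.9V = 173,848 + 24.8V
57,482 = 21.9V
V = 2,624.75 m³

2620 m³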